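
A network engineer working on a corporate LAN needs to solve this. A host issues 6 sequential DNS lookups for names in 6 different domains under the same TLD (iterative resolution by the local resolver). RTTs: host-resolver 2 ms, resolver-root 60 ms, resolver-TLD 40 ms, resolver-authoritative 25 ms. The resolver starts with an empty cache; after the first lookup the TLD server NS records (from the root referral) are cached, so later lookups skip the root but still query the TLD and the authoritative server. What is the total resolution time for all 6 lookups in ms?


Lookup 1 (cold cache): local + root + TLD + auth = 2 + 60 + 40 + 25 = 127 ms
Lookups 2..6 (TLD NS cached -> skip root; new domain -> still ask TLD and auth): local + TLD + auth = 2 + 40 + 25 = 67 ms each
Remaining 5 lookups: 5 * 67 = 335 ms
Total = 127 + 335 = 462 ms

462


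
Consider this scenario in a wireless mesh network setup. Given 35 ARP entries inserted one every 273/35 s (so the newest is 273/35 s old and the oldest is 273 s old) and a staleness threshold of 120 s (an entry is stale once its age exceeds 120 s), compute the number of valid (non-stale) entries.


Ages are k * 273/35 s for k = 1..35 (spacing = 7.8000 s).
Entry k is valid iff k * 273/35 <= 120 iff k <= 35 * 120 / 273 = 15.3846
n_valid = floor(15.3846) = 15
(n_stale = 35 - 15 = 20)

15


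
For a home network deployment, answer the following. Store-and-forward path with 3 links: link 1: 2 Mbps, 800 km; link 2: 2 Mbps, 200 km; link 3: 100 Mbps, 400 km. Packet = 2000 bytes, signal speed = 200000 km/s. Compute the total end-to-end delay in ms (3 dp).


Packet = 2000 bytes = 16000 bits. Store-and-forward: sum (t_trans + t_prop) per link.
Link 1: t_trans = 16000/(2*10^6) s = 8.0000 ms; t_prop = 800/200000 s = 4.0000 ms; subtotal = 12.0000 ms
Link 2: t_trans = 16000/(2*10^6) s = 8.0000 ms; t_prop = 200/200000 s = 1.0000 ms; subtotal = 9.0000 ms
Link 3: t_trans = 16000/(100*10^6) s = 0.1600 ms; t_prop = 400/200000 s = 2.0000 ms; subtotal = 2.1600 ms
End-to-end = 12.0000 + 9.0000 + 2.1600 = 23.1600 ms -> 23.160 ms (3 dp)

23.160


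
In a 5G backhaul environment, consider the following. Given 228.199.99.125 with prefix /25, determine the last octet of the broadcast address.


Given: IP = 228.199.99.125, prefix = /25
Host bits = 32 - 25 = 7
Network last octet = 125 AND mask = 0
Host part size = 2^7 - 1 = 127
Broadcast last octet = 0 OR 127 = 127

127


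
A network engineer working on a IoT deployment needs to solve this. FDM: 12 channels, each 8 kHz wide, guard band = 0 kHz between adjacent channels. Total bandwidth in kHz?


Given: 12 channels, 8 kHz each, guard = 0 kHz
Channel bandwidth = 12 * 8 = 96 kHz
Guard bands = 11 gaps * 0 kHz = 0 kHz
Total = 96 + 0 = 96 kHz

96


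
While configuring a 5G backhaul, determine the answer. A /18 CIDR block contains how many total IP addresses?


Given: CIDR prefix /18
Host bits = 32 - 18 = 14
Total addresses = 2^14 = 16384

16384


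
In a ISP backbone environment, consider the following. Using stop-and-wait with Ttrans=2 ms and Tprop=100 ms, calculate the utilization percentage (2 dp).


Given: Ttrans = 2 ms, Tprop = 100 ms
RTT = 2 * Tprop = 2 * 100 = 200 ms
U = Ttrans / (Ttrans + RTT)
U = 2 / (2 + 200)
U = 2 / 202 = 0.009901
U% = 0.99%

0.99


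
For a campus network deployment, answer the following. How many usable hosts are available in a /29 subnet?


Given: subnet mask /29
Host bits = 32 - 29 = 3
Total addresses = 2^3 = 8
Usable hosts = 8 - 2 (network + broadcast) = 6

6


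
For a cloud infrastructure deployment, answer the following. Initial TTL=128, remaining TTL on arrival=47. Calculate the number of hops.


Given: initial TTL = 128, received TTL = 47
Hops = initial TTL - received TTL
Hops = 128 - 47 = 81

81


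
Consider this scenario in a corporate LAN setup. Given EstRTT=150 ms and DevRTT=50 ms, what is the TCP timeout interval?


Given: EstRTT = 150 ms, DevRTT = 50 ms
Timeout = EstRTT + 4 * DevRTT
4 * DevRTT = 4 * 50 = 200
Timeout = 150 + 200 = 350 ms

350


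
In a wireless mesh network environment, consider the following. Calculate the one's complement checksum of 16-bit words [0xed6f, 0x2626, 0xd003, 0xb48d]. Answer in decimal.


Given words: [0xed6f, 0x2626, 0xd003, 0xb48d]
Step 1: Sum all words
Raw sum = 60783 + 9766 + 53251 + 46221 = 170021
Step 2: Fold carry: (38949 + 2) = 38951
One's complement = ~38951 & 0xFFFF = 26584

26584


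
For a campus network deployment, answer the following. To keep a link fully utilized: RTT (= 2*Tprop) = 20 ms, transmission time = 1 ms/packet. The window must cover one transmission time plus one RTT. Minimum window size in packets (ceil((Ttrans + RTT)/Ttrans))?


Given: Ttrans = 1 ms, RTT = 20 ms (= 2 * Tprop, Tprop = 10 ms)
Time until first ACK returns = Ttrans + RTT = 1 + 20 = 21 ms
Need W * Ttrans >= Ttrans + RTT  ->  W >= (Ttrans + RTT) / Ttrans
(Ttrans + RTT) / Ttrans = 21 / 1 = 21
W_min = ceil(21) = 21

21


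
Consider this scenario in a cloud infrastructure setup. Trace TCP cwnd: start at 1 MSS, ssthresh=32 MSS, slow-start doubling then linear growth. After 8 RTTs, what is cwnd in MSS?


RTT 0: cwnd = 1 MSS (initial)
RTT 1: cwnd = 2 MSS (slow start, doubled)
RTT 2: cwnd = 4 MSS (slow start, doubled)
RTT 3: cwnd = 8 MSS (slow start, doubled)
RTT 4: cwnd = 16 MSS (slow start, doubled)
RTT 5: cwnd = 32 MSS (slow start, doubled)
RTT 6: cwnd = 33 MSS (congestion avoidance, +1)
RTT 7: cwnd = 34 MSS (congestion avoidance, +1)
RTT 8: cwnd = 35 MSS (congestion avoidance, +1)

35


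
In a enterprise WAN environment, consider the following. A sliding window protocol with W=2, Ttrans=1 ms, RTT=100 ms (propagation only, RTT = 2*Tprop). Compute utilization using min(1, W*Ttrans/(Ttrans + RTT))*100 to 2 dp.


Given: W = 2, Ttrans = 1 ms, RTT = 100 ms (= 2 * Tprop, Tprop = 50 ms)
Cycle time = Ttrans + RTT = 1 + 100 = 101 ms (first packet sent until its ACK returns)
W * Ttrans = 2 * 1 = 2 ms of sending per cycle
W * Ttrans / (Ttrans + RTT) = 2 / 101 = 0.019802
U = min(1, 0.019802) = 0.019802
U% = 1.98%

1.98


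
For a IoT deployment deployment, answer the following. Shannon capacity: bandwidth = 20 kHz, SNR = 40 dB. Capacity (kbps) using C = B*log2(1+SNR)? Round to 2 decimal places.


Given: B = 20 kHz, SNR = 40 dB
SNR linear = 10^(40/10) = 10000
1 + SNR = 10001
log2(10001) = 13.2878566418
C = 20 * 1000 * 13.2878566418 = 265757.1328 bps
C = 265.757133 kbps -> 265.76 kbps (2 dp)

265.76


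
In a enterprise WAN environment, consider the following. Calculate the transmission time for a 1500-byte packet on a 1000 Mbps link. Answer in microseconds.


Given: packet = 1500 bytes, bandwidth = 1000 Mbps
Packet in bits = 1500 * 8 = 12000 bits
Bandwidth = 1000 * 10^6 = 1000000000 bps
Time = 12000 / 1000000000 seconds
Time in us = 12000 * 10^6 / 1000000000 = 12

12


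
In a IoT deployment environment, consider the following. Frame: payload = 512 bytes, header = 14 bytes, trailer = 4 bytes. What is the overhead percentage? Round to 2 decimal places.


Given: payload = 512 B, header = 14 B, trailer = 4 B
Overhead bytes = header + trailer = 14 + 4 = 18
Total frame = payload + overhead = 512 + 18 = 530
Overhead % = 18 / 530 * 100 = 3.3962% -> 3.40% (2 dp)

3.40


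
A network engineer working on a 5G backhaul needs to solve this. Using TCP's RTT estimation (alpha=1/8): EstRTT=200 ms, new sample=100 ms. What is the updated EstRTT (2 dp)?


Given: EstRTT = 200 ms, SampleRTT = 100 ms, alpha = 1/8
New EstRTT = (1 - alpha) * EstRTT + alpha * SampleRTT
(7/8) * 200 = 175
(1/8) * 100 = 12.5
New EstRTT = 175 + 12.5 = 187.5 ms -> 187.50 ms (2 dp)

187.50


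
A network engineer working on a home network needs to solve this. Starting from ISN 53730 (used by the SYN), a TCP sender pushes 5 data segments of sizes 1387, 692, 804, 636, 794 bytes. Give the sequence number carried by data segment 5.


The SYN occupies sequence number ISN = 53730, so the first data byte is ISN + 1 = 53731.
SEQ of data segment i = (ISN + 1) + sum of payload sizes of segments 1..i-1.
Segment 1: SEQ = 53731, payload = 1387 bytes
Segment 2: SEQ = 55118, payload = 692 bytes
Segment 3: SEQ = 55810, payload = 804 bytes
Segment 4: SEQ = 56614, payload = 636 bytes
Segment 5: SEQ = 57250, payload = 794 bytes
SEQ of segment 5 = 53731 + 1387 + 692 + 804 + 636 = 57250

57250


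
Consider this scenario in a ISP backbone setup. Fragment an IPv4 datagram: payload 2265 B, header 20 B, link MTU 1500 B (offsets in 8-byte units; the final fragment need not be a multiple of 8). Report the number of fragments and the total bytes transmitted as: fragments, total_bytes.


Max data per non-final fragment = floor((MTU - header)/8)*8 = floor((1500 - 20)/8)*8 = floor(1480/8)*8 = 1480 B
Final fragment needs no 8-byte alignment: it can carry up to MTU - header = 1480 B
Non-final fragments needed = ceil((payload - 1480) / 1480) = ceil(785/1480) = ceil(0.5304) = 1
Number of fragments = 1 + 1 = 2
Fragment sizes (data): 1 * 1480 B + 785 B (last, 785 <= 1480 OK)
Total bytes sent = payload + n_frags * header = 2265 + 2*20 = 2265 + 40 = 2305 B

2, 2305


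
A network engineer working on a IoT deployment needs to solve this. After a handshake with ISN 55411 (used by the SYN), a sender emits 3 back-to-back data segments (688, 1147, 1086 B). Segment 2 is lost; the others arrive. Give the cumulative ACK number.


SYN uses sequence number 55411; first data byte = ISN + 1 = 55412.
Segment 1: SEQ = 55412, len = 688 B, covers [55412, 56099]
Segment 2: SEQ = 56100, len = 1147 B, covers [56100, 57246] [LOST]
Segment 3: SEQ = 57247, len = 1086 B, covers [57247, 58332]
In-order data received: bytes [55412, 56099] (segments 1..1).
Segment 2 missing -> gap begins at byte 56100; later segments buffered out of order.
Cumulative ACK = next expected in-order byte = 55412 + 688 = 56100

56100


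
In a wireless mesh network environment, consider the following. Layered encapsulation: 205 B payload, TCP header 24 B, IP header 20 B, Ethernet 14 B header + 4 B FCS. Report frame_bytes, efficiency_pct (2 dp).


TCP segment = 205 + 24 = 229 B
IP packet = 229 + 20 = 249 B
Ethernet frame = 249 + 14 + 4 = 267 B
Efficiency = app / frame = 205 / 267 = 0.767790 = 76.7790% -> 76.78% (2 dp)

267, 76.78


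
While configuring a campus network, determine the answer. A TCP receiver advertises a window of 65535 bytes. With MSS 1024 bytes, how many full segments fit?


Given: RWND = 65535 bytes, MSS = 1024 bytes
Full segments = floor(RWND / MSS)
Full segments = floor(65535 / 1024)
Full segments = floor(63.999) = 63

63


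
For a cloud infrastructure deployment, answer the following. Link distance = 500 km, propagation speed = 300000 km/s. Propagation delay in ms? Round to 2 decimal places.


Given: distance = 500 km, speed = 300000 km/s
Delay = distance / speed = 500 / 300000 seconds
Delay in ms = 500 * 1000 / 300000
Delay = 1.6667 ms
Rounded to 2 dp = 1.67 ms

1.67


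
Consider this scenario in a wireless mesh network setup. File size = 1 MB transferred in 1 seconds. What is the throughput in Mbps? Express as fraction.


Given: file = 1 MB, time = 1 s
File in Mb = 1 * 8 = 8 Mb
Throughput = 8 / 1 Mbps
Throughput = 8 Mbps

8


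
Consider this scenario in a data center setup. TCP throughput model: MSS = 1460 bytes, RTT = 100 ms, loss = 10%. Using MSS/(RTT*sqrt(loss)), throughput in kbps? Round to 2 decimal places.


Given: MSS = 1460 bytes, RTT = 100 ms, loss = 10%
RTT in seconds = 100 / 1000 = 0.1
Loss rate = 10% = 0.1
sqrt(loss) = sqrt(0.1) = 0.316227766017
Throughput (bytes/s) = 1460 / (0.1 * 0.316227766017) = 46169.2538
Throughput (kbps) = 46169.2538 * 8 / 1000 = 369.354031 -> 369.35 kbps (2 dp)

369.35


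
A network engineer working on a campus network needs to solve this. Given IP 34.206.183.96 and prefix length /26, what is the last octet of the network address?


Given: IP = 34.206.183.96, prefix = /26
Subnet mask = 255.255.255.192
Last octet of IP: 96
Last octet of mask: 192
Network last octet = 96 AND 192 = 64

64


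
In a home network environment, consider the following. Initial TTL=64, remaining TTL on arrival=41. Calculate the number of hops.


Given: initial TTL = 64, received TTL = 41
Hops = initial TTL - received TTL
Hops = 64 - 41 = 23

23


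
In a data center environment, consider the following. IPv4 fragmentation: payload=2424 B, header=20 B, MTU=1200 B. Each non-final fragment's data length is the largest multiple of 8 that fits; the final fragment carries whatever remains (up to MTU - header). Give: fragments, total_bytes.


Max data per non-final fragment = floor((MTU - header)/8)*8 = floor((1200 - 20)/8)*8 = floor(1180/8)*8 = 1176 B
Final fragment needs no 8-byte alignment: it can carry up to MTU - header = 1180 B
Non-final fragments needed = ceil((payload - 1180) / 1176) = ceil(1244/1176) = ceil(1.0578) = 2
Number of fragments = 2 + 1 = 3
Fragment sizes (data): 2 * 1176 B + 72 B (last, 72 <= 1180 OK)
Total bytes sent = payload + n_frags * header = 2424 + 3*20 = 2424 + 60 = 2484 B

3, 2484


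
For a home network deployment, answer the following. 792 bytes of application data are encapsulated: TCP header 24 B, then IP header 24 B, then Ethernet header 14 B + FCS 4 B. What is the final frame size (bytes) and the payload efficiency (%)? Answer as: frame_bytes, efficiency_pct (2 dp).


TCP segment = 792 + 24 = 816 B
IP packet = 816 + 24 = 840 B
Ethernet frame = 840 + 14 + 4 = 858 B
Efficiency = app / frame = 792 / 858 = 0.923077 = 92.3077% -> 92.31% (2 dp)

858, 92.31


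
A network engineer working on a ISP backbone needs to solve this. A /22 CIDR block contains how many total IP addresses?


Given: CIDR prefix /22
Host bits = 32 - 22 = 10
Total addresses = 2^10 = 1024

1024


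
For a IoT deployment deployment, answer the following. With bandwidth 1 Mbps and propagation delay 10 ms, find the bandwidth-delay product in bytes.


Given: bandwidth = 1 Mbps, delay = 10 ms
BDP in bits = 1 * 10^6 * 10 / 1000
BDP in bits = 10000
BDP in bytes = 10000 / 8 = 1250

1250


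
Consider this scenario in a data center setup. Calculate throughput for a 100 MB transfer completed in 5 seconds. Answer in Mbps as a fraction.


Given: file = 100 MB, time = 5 s
File in Mb = 100 * 8 = 800 Mb
Throughput = 800 / 5 Mbps
Throughput = 160 Mbps

160


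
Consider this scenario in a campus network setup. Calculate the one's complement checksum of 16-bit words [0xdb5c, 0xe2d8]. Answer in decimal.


Given words: [0xdb5c, 0xe2d8]
Step 1: Sum all words
Raw sum = 56156 + 58072 = 114228
Step 2: Fold carry: (48692 + 1) = 48693
One's complement = ~48693 & 0xFFFF = 16842

16842


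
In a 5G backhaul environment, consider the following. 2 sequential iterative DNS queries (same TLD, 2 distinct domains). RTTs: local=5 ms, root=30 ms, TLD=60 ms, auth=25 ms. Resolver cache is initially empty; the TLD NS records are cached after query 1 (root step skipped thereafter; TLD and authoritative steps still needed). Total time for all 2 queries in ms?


Lookup 1 (cold cache): local + root + TLD + auth = 5 + 30 + 60 + 25 = 120 ms
Lookups 2..2 (TLD NS cached -> skip root; new domain -> still ask TLD and auth): local + TLD + auth = 5 + 60 + 25 = 90 ms each
Remaining 1 lookups: 1 * 90 = 90 ms
Total = 120 + 90 = 210 ms

210


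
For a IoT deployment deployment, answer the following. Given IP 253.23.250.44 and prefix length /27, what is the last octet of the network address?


Given: IP = 253.23.250.44, prefix = /27
Subnet mask = 255.255.255.224
Last octet of IP: 44
Last octet of mask: 224
Network last octet = 44 AND 224 = 32

32


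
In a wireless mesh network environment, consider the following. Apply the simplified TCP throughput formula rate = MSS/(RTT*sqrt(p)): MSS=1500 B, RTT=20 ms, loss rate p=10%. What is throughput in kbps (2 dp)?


Given: MSS = 1500 bytes, RTT = 20 ms, loss = 10%
RTT in seconds = 20 / 1000 = 0.02
Loss rate = 10% = 0.1
sqrt(loss) = sqrt(0.1) = 0.316227766017
Throughput (bytes/s) = 1500 / (0.02 * 0.316227766017) = 237170.8245
Throughput (kbps) = 237170.8245 * 8 / 1000 = 1897.366596 -> 1897.37 kbps (2 dp)

1897.37


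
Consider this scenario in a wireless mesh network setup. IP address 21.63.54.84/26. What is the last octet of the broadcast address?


Given: IP = 21.63.54.84, prefix = /26
Host bits = 32 - 26 = 6
Network last octet = 84 AND mask = 64
Host part size = 2^6 - 1 = 63
Broadcast last octet = 64 OR 63 = 127

127


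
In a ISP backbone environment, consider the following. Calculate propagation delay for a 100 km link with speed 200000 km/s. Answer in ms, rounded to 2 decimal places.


Given: distance = 100 km, speed = 200000 km/s
Delay = distance / speed = 100 / 200000 seconds
Delay in ms = 100 * 1000 / 200000
Delay = 0.5000 ms
Rounded to 2 dp = 0.50 ms

0.50


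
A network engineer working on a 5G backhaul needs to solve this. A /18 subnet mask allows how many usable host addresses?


Given: subnet mask /18
Host bits = 32 - 18 = 14
Total addresses = 2^14 = 16384
Usable hosts = 16384 - 2 (network + broadcast) = 16382

16382


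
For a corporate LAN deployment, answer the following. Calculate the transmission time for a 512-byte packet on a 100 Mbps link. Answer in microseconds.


Given: packet = 512 bytes, bandwidth = 100 Mbps
Packet in bits = 512 * 8 = 4096 bits
Bandwidth = 100 * 10^6 = 100000000 bps
Time = 4096 / 100000000 seconds
Time in us = 4096 * 10^6 / 100000000 = 40.96

40.96


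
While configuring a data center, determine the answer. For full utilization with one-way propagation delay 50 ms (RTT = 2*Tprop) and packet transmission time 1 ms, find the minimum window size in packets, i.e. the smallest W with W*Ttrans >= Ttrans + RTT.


Given: Ttrans = 1 ms, RTT = 100 ms (= 2 * Tprop, Tprop = 50 ms)
Time until first ACK returns = Ttrans + RTT = 1 + 100 = 101 ms
Need W * Ttrans >= Ttrans + RTT  ->  W >= (Ttrans + RTT) / Ttrans
(Ttrans + RTT) / Ttrans = 101 / 1 = 101
W_min = ceil(101) = 101

101


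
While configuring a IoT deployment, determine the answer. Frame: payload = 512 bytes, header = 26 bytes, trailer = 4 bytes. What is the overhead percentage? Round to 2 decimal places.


Given: payload = 512 B, header = 26 B, trailer = 4 B
Overhead bytes = header + trailer = 26 + 4 = 30
Total frame = payload + overhead = 512 + 30 = 542
Overhead % = 30 / 542 * 100 = 5.5351% -> 5.54% (2 dp)

5.54


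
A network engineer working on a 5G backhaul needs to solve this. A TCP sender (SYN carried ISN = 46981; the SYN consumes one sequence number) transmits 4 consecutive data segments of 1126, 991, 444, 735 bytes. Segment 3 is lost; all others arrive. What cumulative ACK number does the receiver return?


SYN uses sequence number 46981; first data byte = ISN + 1 = 46982.
Segment 1: SEQ = 46982, len = 1126 B, covers [46982, 48107]
Segment 2: SEQ = 48108, len = 991 B, covers [48108, 49098]
Segment 3: SEQ = 49099, len = 444 B, covers [49099, 49542] [LOST]
Segment 4: SEQ = 49543, len = 735 B, covers [49543, 50277]
In-order data received: bytes [46982, 49098] (segments 1..2).
Segment 3 missing -> gap begins at byte 49099; later segments buffered out of order.
Cumulative ACK = next expected in-order byte = 46982 + 1126 + 991 = 49099

49099


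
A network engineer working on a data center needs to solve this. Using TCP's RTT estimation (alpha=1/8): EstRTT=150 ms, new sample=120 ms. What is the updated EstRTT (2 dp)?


Given: EstRTT = 150 ms, SampleRTT = 120 ms, alpha = 1/8
New EstRTT = (1 - alpha) * EstRTT + alpha * SampleRTT
(7/8) * 150 = 131.25
(1/8) * 120 = 15
New EstRTT = 131.25 + 15 = 146.25 ms -> 146.25 ms (2 dp)

146.25


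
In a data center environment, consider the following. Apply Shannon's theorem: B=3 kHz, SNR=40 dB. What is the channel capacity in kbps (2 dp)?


Given: B = 3 kHz, SNR = 40 dB
SNR linear = 10^(40/10) = 10000
1 + SNR = 10001
log2(10001) = 13.2878566418
C = 3 * 1000 * 13.2878566418 = 39863.5699 bps
C = 39.863570 kbps -> 39.86 kbps (2 dp)

39.86


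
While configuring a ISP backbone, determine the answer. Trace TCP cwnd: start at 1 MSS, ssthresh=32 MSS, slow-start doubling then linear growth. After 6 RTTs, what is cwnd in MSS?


RTT 0: cwnd = 1 MSS (initial)
RTT 1: cwnd = 2 MSS (slow start, doubled)
RTT 2: cwnd = 4 MSS (slow start, doubled)
RTT 3: cwnd = 8 MSS (slow start, doubled)
RTT 4: cwnd = 16 MSS (slow start, doubled)
RTT 5: cwnd = 32 MSS (slow start, doubled)
RTT 6: cwnd = 33 MSS (congestion avoidance, +1)

33


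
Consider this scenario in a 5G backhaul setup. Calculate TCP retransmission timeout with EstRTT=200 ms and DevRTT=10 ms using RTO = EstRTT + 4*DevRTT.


Given: EstRTT = 200 ms, DevRTT = 10 ms
Timeout = EstRTT + 4 * DevRTT
4 * DevRTT = 4 * 10 = 40
Timeout = 200 + 40 = 240 ms

240


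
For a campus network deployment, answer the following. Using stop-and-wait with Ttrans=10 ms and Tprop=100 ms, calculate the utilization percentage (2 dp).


Given: Ttrans = 10 ms, Tprop = 100 ms
RTT = 2 * Tprop = 2 * 100 = 200 ms
U = Ttrans / (Ttrans + RTT)
U = 10 / (10 + 200)
U = 10 / 210 = 0.047619
U% = 4.76%

4.76


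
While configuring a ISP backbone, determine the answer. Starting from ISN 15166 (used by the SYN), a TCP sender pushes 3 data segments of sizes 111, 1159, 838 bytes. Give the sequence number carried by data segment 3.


The SYN occupies sequence number ISN = 15166, so the first data byte is ISN + 1 = 15167.
SEQ of data segment i = (ISN + 1) + sum of payload sizes of segments 1..i-1.
Segment 1: SEQ = 15167, payload = 111 bytes
Segment 2: SEQ = 15278, payload = 1159 bytes
Segment 3: SEQ = 16437, payload = 838 bytes
SEQ of segment 3 = 15167 + 111 + 1159 = 16437

16437


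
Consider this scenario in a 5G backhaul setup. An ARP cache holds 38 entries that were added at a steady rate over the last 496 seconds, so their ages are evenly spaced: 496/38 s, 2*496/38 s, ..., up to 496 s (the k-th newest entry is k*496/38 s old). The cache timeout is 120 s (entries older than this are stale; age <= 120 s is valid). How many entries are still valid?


Ages are k * 496/38 s for k = 1..38 (spacing = 13.0526 s).
Entry k is valid iff k * 496/38 <= 120 iff k <= 38 * 120 / 496 = 9.1935
n_valid = floor(9.1935) = 9
(n_stale = 38 - 9 = 29)

9


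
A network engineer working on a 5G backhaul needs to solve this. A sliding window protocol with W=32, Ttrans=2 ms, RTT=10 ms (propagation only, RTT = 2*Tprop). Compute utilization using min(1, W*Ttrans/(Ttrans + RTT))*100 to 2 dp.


Given: W = 32, Ttrans = 2 ms, RTT = 10 ms (= 2 * Tprop, Tprop = 5 ms)
Cycle time = Ttrans + RTT = 2 + 10 = 12 ms (first packet sent until its ACK returns)
W * Ttrans = 32 * 2 = 64 ms of sending per cycle
W * Ttrans / (Ttrans + RTT) = 64 / 12 = 5.333333
U = min(1, 5.333333) = 1.000000
U% = 100.00%

100.00


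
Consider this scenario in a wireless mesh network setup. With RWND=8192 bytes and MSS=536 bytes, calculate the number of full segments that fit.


Given: RWND = 8192 bytes, MSS = 536 bytes
Full segments = floor(RWND / MSS)
Full segments = floor(8192 / 536)
Full segments = floor(15.2836) = 15

15


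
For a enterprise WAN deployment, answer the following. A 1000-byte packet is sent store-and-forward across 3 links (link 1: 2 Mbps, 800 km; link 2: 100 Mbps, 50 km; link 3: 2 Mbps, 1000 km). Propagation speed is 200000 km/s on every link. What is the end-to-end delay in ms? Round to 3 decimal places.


Packet = 1000 bytes = 8000 bits. Store-and-forward: sum (t_trans + t_prop) per link.
Link 1: t_trans = 8000/(2*10^6) s = 4.0000 ms; t_prop = 800/200000 s = 4.0000 ms; subtotal = 8.0000 ms
Link 2: t_trans = 8000/(100*10^6) s = 0.0800 ms; t_prop = 50/200000 s = 0.2500 ms; subtotal = 0.3300 ms
Link 3: t_trans = 8000/(2*10^6) s = 4.0000 ms; t_prop = 1000/200000 s = 5.0000 ms; subtotal = 9.0000 ms
End-to-end = 8.0000 + 0.3300 + 9.0000 = 17.3300 ms -> 17.330 ms (3 dp)

17.330


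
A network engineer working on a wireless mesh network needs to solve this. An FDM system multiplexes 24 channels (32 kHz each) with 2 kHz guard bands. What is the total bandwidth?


Given: 24 channels, 32 kHz each, guard = 2 kHz
Channel bandwidth = 24 * 32 = 768 kHz
Guard bands = 23 gaps * 2 kHz = 46 kHz
Total = 768 + 46 = 814 kHz

814


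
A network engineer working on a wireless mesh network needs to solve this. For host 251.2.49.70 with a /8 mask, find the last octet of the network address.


Given: IP = 251.2.49.70, prefix = /8
Subnet mask = 255.0.0.0
Last octet of IP: 70
Last octet of mask: 0
Network last octet = 70 AND 0 = 0

0


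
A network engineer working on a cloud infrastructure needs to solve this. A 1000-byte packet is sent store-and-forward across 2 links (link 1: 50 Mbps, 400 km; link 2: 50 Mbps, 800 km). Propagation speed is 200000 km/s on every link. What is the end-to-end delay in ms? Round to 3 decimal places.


Packet = 1000 bytes = 8000 bits. Store-and-forward: sum (t_trans + t_prop) per link.
Link 1: t_trans = 8000/(50*10^6) s = 0.1600 ms; t_prop = 400/200000 s = 2.0000 ms; subtotal = 2.1600 ms
Link 2: t_trans = 8000/(50*10^6) s = 0.1600 ms; t_prop = 800/200000 s = 4.0000 ms; subtotal = 4.1600 ms
End-to-end = 2.1600 + 4.1600 = 6.3200 ms -> 6.320 ms (3 dp)

6.320


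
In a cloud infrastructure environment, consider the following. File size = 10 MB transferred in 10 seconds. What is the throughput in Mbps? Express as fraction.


Given: file = 10 MB, time = 10 s
File in Mb = 10 * 8 = 80 Mb
Throughput = 80 / 10 Mbps
Throughput = 8 Mbps

8


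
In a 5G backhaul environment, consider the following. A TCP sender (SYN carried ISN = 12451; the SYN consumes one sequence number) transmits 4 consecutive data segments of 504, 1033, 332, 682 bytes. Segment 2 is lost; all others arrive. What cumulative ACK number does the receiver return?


SYN uses sequence number 12451; first data byte = ISN + 1 = 12452.
Segment 1: SEQ = 12452, len = 504 B, covers [12452, 12955]
Segment 2: SEQ = 12956, len = 1033 B, covers [12956, 13988] [LOST]
Segment 3: SEQ = 13989, len = 332 B, covers [13989, 14320]
Segment 4: SEQ = 14321, len = 682 B, covers [14321, 15002]
In-order data received: bytes [12452, 12955] (segments 1..1).
Segment 2 missing -> gap begins at byte 12956; later segments buffered out of order.
Cumulative ACK = next expected in-order byte = 12452 + 504 = 12956

12956


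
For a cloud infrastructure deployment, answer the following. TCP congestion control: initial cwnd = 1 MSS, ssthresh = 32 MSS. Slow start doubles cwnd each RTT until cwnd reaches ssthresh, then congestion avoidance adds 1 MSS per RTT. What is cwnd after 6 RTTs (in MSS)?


RTT 0: cwnd = 1 MSS (initial)
RTT 1: cwnd = 2 MSS (slow start, doubled)
RTT 2: cwnd = 4 MSS (slow start, doubled)
RTT 3: cwnd = 8 MSS (slow start, doubled)
RTT 4: cwnd = 16 MSS (slow start, doubled)
RTT 5: cwnd = 32 MSS (slow start, doubled)
RTT 6: cwnd = 33 MSS (congestion avoidance, +1)

33


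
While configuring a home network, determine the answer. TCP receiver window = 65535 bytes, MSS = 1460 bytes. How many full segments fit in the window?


Given: RWND = 65535 bytes, MSS = 1460 bytes
Full segments = floor(RWND / MSS)
Full segments = floor(65535 / 1460)
Full segments = floor(44.887) = 44

44


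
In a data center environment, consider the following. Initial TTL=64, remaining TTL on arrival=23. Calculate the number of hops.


Given: initial TTL = 64, received TTL = 23
Hops = initial TTL - received TTL
Hops = 64 - 23 = 41

41


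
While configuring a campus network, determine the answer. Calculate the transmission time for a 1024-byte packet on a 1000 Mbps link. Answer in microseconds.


Given: packet = 1024 bytes, bandwidth = 1000 Mbps
Packet in bits = 1024 * 8 = 8192 bits
Bandwidth = 1000 * 10^6 = 1000000000 bps
Time = 8192 / 1000000000 seconds
Time in us = 8192 * 10^6 / 1000000000 = 8.192

8.192


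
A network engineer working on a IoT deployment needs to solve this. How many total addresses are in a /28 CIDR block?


Given: CIDR prefix /28
Host bits = 32 - 28 = 4
Total addresses = 2^4 = 16

16


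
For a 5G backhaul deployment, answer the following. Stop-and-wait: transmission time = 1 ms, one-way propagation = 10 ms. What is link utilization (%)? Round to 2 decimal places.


Given: Ttrans = 1 ms, Tprop = 10 ms
RTT = 2 * Tprop = 2 * 10 = 20 ms
U = Ttrans / (Ttrans + RTT)
U = 1 / (1 + 20)
U = 1 / 21 = 0.047619
U% = 4.76%

4.76


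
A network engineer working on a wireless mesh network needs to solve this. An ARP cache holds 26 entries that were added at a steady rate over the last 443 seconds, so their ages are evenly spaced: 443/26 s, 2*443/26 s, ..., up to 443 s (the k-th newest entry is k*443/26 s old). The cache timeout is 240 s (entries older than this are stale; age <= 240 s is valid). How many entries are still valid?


Ages are k * 443/26 s for k = 1..26 (spacing = 17.0385 s).
Entry k is valid iff k * 443/26 <= 240 iff k <= 26 * 240 / 443 = 14.0858
n_valid = floor(14.0858) = 14
(n_stale = 26 - 14 = 12)

14


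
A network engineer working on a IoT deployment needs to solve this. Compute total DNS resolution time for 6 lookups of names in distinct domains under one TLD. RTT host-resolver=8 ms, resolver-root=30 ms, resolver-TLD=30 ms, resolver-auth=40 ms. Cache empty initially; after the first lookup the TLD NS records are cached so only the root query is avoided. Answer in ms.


Lookup 1 (cold cache): local + root + TLD + auth = 8 + 30 + 30 + 40 = 108 ms
Lookups 2..6 (TLD NS cached -> skip root; new domain -> still ask TLD and auth): local + TLD + auth = 8 + 30 + 40 = 78 ms each
Remaining 5 lookups: 5 * 78 = 390 ms
Total = 108 + 390 = 498 ms

498


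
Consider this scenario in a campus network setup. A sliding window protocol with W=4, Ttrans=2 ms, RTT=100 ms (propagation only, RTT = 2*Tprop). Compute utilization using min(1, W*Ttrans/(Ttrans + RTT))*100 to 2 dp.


Given: W = 4, Ttrans = 2 ms, RTT = 100 ms (= 2 * Tprop, Tprop = 50 ms)
Cycle time = Ttrans + RTT = 2 + 100 = 102 ms (first packet sent until its ACK returns)
W * Ttrans = 4 * 2 = 8 ms of sending per cycle
W * Ttrans / (Ttrans + RTT) = 8 / 102 = 0.078431
U = min(1, 0.078431) = 0.078431
U% = 7.84%

7.84


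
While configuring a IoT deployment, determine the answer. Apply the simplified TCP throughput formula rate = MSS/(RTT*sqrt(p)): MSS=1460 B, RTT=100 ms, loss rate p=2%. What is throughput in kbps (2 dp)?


Given: MSS = 1460 bytes, RTT = 100 ms, loss = 2%
RTT in seconds = 100 / 1000 = 0.1
Loss rate = 2% = 0.02
sqrt(loss) = sqrt(0.02) = 0.141421356237
Throughput (bytes/s) = 1460 / (0.1 * 0.141421356237) = 103237.5901
Throughput (kbps) = 103237.5901 * 8 / 1000 = 825.900720 -> 825.90 kbps (2 dp)

825.90


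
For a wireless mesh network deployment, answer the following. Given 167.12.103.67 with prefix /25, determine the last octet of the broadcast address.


Given: IP = 167.12.103.67, prefix = /25
Host bits = 32 - 25 = 7
Network last octet = 67 AND mask = 0
Host part size = 2^7 - 1 = 127
Broadcast last octet = 0 OR 127 = 127

127


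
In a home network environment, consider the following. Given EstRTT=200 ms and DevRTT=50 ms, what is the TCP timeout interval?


Given: EstRTT = 200 ms, DevRTT = 50 ms
Timeout = EstRTT + 4 * DevRTT
4 * DevRTT = 4 * 50 = 200
Timeout = 200 + 200 = 400 ms

400


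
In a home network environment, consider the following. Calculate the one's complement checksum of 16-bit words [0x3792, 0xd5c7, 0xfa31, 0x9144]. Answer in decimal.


Given words: [0x3792, 0xd5c7, 0xfa31, 0x9144]
Step 1: Sum all words
Raw sum = 14226 + 54727 + 64049 + 37188 = 170190
Step 2: Fold carry: (39118 + 2) = 39120
One's complement = ~39120 & 0xFFFF = 26415

26415


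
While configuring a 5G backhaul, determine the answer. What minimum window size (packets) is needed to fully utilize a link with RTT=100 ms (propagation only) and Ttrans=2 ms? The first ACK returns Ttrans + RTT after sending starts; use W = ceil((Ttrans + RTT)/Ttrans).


Given: Ttrans = 2 ms, RTT = 100 ms (= 2 * Tprop, Tprop = 50 ms)
Time until first ACK returns = Ttrans + RTT = 2 + 100 = 102 ms
Need W * Ttrans >= Ttrans + RTT  ->  W >= (Ttrans + RTT) / Ttrans
(Ttrans + RTT) / Ttrans = 102 / 2 = 51
W_min = ceil(51) = 51

51


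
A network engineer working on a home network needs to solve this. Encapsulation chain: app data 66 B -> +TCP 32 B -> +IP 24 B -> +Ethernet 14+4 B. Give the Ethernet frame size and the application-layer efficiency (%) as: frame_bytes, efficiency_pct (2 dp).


TCP segment = 66 + 32 = 98 B
IP packet = 98 + 24 = 122 B
Ethernet frame = 122 + 14 + 4 = 140 B
Efficiency = app / frame = 66 / 140 = 0.471429 = 47.1429% -> 47.14% (2 dp)

140, 47.14


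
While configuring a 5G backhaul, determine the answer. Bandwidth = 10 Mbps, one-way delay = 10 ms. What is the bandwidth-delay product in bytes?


Given: bandwidth = 10 Mbps, delay = 10 ms
BDP in bits = 10 * 10^6 * 10 / 1000
BDP in bits = 100000
BDP in bytes = 100000 / 8 = 12500

12500


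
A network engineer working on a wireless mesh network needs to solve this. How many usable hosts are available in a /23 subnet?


Given: subnet mask /23
Host bits = 32 - 23 = 9
Total addresses = 2^9 = 512
Usable hosts = 512 - 2 (network + broadcast) = 510

510


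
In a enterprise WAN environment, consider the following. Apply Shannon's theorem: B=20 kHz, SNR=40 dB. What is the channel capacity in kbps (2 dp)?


Given: B = 20 kHz, SNR = 40 dB
SNR linear = 10^(40/10) = 10000
1 + SNR = 10001
log2(10001) = 13.2878566418
C = 20 * 1000 * 13.2878566418 = 265757.1328 bps
C = 265.757133 kbps -> 265.76 kbps (2 dp)

265.76


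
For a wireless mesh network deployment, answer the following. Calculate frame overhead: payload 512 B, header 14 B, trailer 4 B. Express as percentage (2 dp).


Given: payload = 512 B, header = 14 B, trailer = 4 B
Overhead bytes = header + trailer = 14 + 4 = 18
Total frame = payload + overhead = 512 + 18 = 530
Overhead % = 18 / 530 * 100 = 3.3962% -> 3.40% (2 dp)

3.40


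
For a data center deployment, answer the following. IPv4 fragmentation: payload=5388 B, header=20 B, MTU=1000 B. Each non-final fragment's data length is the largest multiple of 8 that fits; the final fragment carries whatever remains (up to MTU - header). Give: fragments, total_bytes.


Max data per non-final fragment = floor((MTU - header)/8)*8 = floor((1000 - 20)/8)*8 = floor(980/8)*8 = 976 B
Final fragment needs no 8-byte alignment: it can carry up to MTU - header = 980 B
Non-final fragments needed = ceil((payload - 980) / 976) = ceil(4408/976) = ceil(4.5164) = 5
Number of fragments = 5 + 1 = 6
Fragment sizes (data): 5 * 976 B + 508 B (last, 508 <= 980 OK)
Total bytes sent = payload + n_frags * header = 5388 + 6*20 = 5388 + 120 = 5508 B

6, 5508


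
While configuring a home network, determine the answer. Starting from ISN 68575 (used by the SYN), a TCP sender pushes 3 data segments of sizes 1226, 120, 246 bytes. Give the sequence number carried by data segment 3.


The SYN occupies sequence number ISN = 68575, so the first data byte is ISN + 1 = 68576.
SEQ of data segment i = (ISN + 1) + sum of payload sizes of segments 1..i-1.
Segment 1: SEQ = 68576, payload = 1226 bytes
Segment 2: SEQ = 69802, payload = 120 bytes
Segment 3: SEQ = 69922, payload = 246 bytes
SEQ of segment 3 = 68576 + 1226 + 120 = 69922

69922


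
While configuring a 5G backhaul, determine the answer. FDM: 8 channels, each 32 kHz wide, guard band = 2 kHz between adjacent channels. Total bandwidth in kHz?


Given: 8 channels, 32 kHz each, guard = 2 kHz
Channel bandwidth = 8 * 32 = 256 kHz
Guard bands = 7 gaps * 2 kHz = 14 kHz
Total = 256 + 14 = 270 kHz

270


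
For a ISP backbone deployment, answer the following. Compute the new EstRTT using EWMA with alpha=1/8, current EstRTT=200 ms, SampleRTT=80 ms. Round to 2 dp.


Given: EstRTT = 200 ms, SampleRTT = 80 ms, alpha = 1/8
New EstRTT = (1 - alpha) * EstRTT + alpha * SampleRTT
(7/8) * 200 = 175
(1/8) * 80 = 10
New EstRTT = 175 + 10 = 185 ms -> 185.00 ms (2 dp)

185.00


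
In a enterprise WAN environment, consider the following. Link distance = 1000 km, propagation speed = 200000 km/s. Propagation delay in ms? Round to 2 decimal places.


Given: distance = 1000 km, speed = 200000 km/s
Delay = distance / speed = 1000 / 200000 seconds
Delay in ms = 1000 * 1000 / 200000
Delay = 5.0000 ms
Rounded to 2 dp = 5.00 ms

5.00


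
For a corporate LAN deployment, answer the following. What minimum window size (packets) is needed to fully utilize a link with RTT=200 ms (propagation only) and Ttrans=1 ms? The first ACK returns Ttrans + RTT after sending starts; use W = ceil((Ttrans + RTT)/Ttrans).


Given: Ttrans = 1 ms, RTT = 200 ms (= 2 * Tprop, Tprop = 100 ms)
Time until first ACK returns = Ttrans + RTT = 1 + 200 = 201 ms
Need W * Ttrans >= Ttrans + RTT  ->  W >= (Ttrans + RTT) / Ttrans
(Ttrans + RTT) / Ttrans = 201 / 1 = 201
W_min = ceil(201) = 201

201


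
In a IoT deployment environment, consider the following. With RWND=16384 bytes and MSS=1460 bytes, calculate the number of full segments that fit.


Given: RWND = 16384 bytes, MSS = 1460 bytes
Full segments = floor(RWND / MSS)
Full segments = floor(16384 / 1460)
Full segments = floor(11.2219) = 11

11


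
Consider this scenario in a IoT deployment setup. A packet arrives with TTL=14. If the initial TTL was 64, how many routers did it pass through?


Given: initial TTL = 64, received TTL = 14
Hops = initial TTL - received TTL
Hops = 64 - 14 = 50

50


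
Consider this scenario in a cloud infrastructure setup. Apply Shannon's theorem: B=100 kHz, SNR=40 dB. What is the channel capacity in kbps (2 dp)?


Given: B = 100 kHz, SNR = 40 dB
SNR linear = 10^(40/10) = 10000
1 + SNR = 10001
log2(10001) = 13.2878566418
C = 100 * 1000 * 13.2878566418 = 1328785.6642 bps
C = 1328.785664 kbps -> 1328.79 kbps (2 dp)

1328.79


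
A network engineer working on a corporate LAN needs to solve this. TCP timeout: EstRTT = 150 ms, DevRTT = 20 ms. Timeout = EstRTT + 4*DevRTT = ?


Given: EstRTT = 150 ms, DevRTT = 20 ms
Timeout = EstRTT + 4 * DevRTT
4 * DevRTT = 4 * 20 = 80
Timeout = 150 + 80 = 230 ms

230


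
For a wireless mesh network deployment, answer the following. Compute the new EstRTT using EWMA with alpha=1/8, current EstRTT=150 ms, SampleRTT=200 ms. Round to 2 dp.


Given: EstRTT = 150 ms, SampleRTT = 200 ms, alpha = 1/8
New EstRTT = (1 - alpha) * EstRTT + alpha * SampleRTT
(7/8) * 150 = 131.25
(1/8) * 200 = 25
New EstRTT = 131.25 + 25 = 156.25 ms -> 156.25 ms (2 dp)

156.25


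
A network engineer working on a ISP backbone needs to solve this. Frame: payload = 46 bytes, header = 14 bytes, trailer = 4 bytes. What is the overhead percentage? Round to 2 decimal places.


Given: payload = 46 B, header = 14 B, trailer = 4 B
Overhead bytes = header + trailer = 14 + 4 = 18
Total frame = payload + overhead = 46 + 18 = 64
Overhead % = 18 / 64 * 100 = 28.1250% -> 28.13% (2 dp)

28.13


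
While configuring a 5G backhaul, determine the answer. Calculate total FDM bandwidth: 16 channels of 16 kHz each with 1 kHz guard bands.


Given: 16 channels, 16 kHz each, guard = 1 kHz
Channel bandwidth = 16 * 16 = 256 kHz
Guard bands = 15 gaps * 1 kHz = 15 kHz
Total = 256 + 15 = 271 kHz

271


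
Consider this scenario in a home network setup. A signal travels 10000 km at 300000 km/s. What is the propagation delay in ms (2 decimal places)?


Given: distance = 10000 km, speed = 300000 km/s
Delay = distance / speed = 10000 / 300000 seconds
Delay in ms = 10000 * 1000 / 300000
Delay = 33.3333 ms
Rounded to 2 dp = 33.33 ms

33.33


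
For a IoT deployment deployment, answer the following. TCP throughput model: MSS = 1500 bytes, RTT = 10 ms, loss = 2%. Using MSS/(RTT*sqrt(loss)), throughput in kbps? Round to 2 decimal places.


Given: MSS = 1500 bytes, RTT = 10 ms, loss = 2%
RTT in seconds = 10 / 1000 = 0.01
Loss rate = 2% = 0.02
sqrt(loss) = sqrt(0.02) = 0.141421356237
Throughput (bytes/s) = 1500 / (0.01 * 0.141421356237) = 1060660.1718
Throughput (kbps) = 1060660.1718 * 8 / 1000 = 8485.281374 -> 8485.28 kbps (2 dp)

8485.28
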